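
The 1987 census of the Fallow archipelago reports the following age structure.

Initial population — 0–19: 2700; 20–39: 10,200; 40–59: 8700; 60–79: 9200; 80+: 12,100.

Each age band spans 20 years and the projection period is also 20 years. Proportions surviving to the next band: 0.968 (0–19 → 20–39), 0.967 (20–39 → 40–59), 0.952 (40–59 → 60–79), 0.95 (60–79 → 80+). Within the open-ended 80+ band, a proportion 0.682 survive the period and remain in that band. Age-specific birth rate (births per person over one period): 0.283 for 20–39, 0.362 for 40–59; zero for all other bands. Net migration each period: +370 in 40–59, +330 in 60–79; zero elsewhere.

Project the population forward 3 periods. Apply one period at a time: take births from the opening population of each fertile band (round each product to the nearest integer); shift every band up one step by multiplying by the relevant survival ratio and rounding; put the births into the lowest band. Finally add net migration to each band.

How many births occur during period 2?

Period 1.
Births: 10200 × 0.283 = 2887 ; 8700 × 0.362 = 3149 → 6036
20–39: 2700 × 0.968 = 2614
40–59: 10200 × 0.967 = 9863
60–79: 8700 × 0.952 = 8282
80+: 9200 × 0.95 + 12100 × 0.682 = 8740 + 8252 = 16992
Net migration: 40–59 + 370 → 10233; 60–79 + 330 → 8612
→ [6036, 2614, 10233, 8612, 16992]
Period 2.
Births: 2614 × 0.283 = 740 ; 10233 × 0.362 = 3704 → 4444
20–39: 6036 × 0.968 = 5843
40–59: 2614 × 0.967 = 2528
60–79: 10233 × 0.952 = 9742
80+: 8612 × 0.95 + 16992 × 0.682 = 8181 + 11589 = 19770
Net migration: 40–59 + 370 → 2898; 60–79 + 330 → 10072
→ [4444, 5843, 2898, 10072, 19770]

4444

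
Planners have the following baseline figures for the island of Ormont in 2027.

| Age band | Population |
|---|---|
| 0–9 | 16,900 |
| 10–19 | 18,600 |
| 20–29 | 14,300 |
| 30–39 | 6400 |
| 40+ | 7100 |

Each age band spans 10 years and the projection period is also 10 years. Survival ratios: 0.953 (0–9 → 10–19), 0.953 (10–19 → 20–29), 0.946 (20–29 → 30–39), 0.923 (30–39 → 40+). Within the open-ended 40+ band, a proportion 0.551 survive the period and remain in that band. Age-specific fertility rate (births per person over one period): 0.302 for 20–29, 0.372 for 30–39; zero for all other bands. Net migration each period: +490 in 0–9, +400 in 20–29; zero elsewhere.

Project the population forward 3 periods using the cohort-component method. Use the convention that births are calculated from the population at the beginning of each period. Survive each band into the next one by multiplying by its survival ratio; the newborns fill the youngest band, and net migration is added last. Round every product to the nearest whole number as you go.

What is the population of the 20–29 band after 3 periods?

6930

Let band 1 be 0–9 through band 5 = 40+.
— Period 1 —
Births: 14300 * 0.302 = 4319 ; 6400 * 0.372 = 2381 ⇒ total 6700
Band 2: 16900 * 0.953 = 16106
Band 3: 18600 * 0.953 = 17726
Band 4: 14300 * 0.946 = 13528
Band 5: 6400 * 0.923 + 7100 * 0.551 = 5907 + 3912 = 9819
Net migration: Band 1 + 490 → 7190; Band 3 + 400 → 18126
Population now: 0–9=7190, 10–19=16106, 20–29=18126, 30–39=13528, 40+=9819
— Period 2 —
Births: 18126 * 0.302 = 5474 ; 13528 * 0.372 = 5032 ⇒ total 10506
Band 2: 7190 * 0.953 = 6852
Band 3: 16106 * 0.953 = 15349
Band 4: 18126 * 0.946 = 17147
Band 5: 13528 * 0.923 + 9819 * 0.551 = 12486 + 5410 = 17896
Net migration: Band 1 + 490 → 10996; Band 3 + 400 → 15749
Population now: 0–9=10996, 10–19=6852, 20–29=15749, 30–39=17147, 40+=17896
— Period 3 —
Births: 15749 * 0.302 = 4756 ; 17147 * 0.372 = 6379 ⇒ total 11135
Band 2: 10996 * 0.953 = 10479
Band 3: 6852 * 0.953 = 6530
Band 4: 15749 * 0.946 = 14899
Band 5: 17147 * 0.923 + 17896 * 0.551 = 15827 + 9861 = 25688
Net migration: Band 1 + 490 → 11625; Band 3 + 400 → 6930
Population now: 0–9=11625, 10–19=10479, 20–29=6930, 30–39=14899, 40+=25688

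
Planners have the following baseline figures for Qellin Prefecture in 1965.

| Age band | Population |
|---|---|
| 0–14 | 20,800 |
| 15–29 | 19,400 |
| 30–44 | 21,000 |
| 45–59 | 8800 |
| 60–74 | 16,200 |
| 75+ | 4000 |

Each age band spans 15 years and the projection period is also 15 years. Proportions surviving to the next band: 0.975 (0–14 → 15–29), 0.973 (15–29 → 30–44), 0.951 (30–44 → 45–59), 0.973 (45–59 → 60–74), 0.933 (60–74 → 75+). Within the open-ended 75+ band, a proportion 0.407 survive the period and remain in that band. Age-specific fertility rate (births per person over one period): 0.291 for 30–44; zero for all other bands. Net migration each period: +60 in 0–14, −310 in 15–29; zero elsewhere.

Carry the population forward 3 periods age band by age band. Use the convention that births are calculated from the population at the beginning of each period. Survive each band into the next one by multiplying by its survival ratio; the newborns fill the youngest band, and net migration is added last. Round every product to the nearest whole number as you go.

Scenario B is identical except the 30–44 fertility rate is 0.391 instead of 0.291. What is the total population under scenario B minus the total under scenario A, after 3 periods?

5777

— Period 1 —
Births: 21000 * 0.291 = 6111
15–29: 20800 * 0.975 = 20280
30–44: 19400 * 0.973 = 18876
45–59: 21000 * 0.951 = 19971
60–74: 8800 * 0.973 = 8562
75+: 16200 * 0.933 + 4000 * 0.407 = 15115 + 1628 = 16743
Net migration: 0–14 + 60 → 6171; 15–29 − 310 → 19970
Giving 6171 / 19970 / 18876 / 19971 / 8562 / 16743.
— Period 2 —
Births: 18876 * 0.291 = 5493
15–29: 6171 * 0.975 = 6017
30–44: 19970 * 0.973 = 19431
45–59: 18876 * 0.951 = 17951
60–74: 19971 * 0.973 = 19432
75+: 8562 * 0.933 + 16743 * 0.407 = 7988 + 6814 = 14802
Net migration: 0–14 + 60 → 5553; 15–29 − 310 → 5707
Giving 5553 / 5707 / 19431 / 17951 / 19432 / 14802.
— Period 3 —
Births: 19431 * 0.291 = 5654
15–29: 5553 * 0.975 = 5414
30–44: 5707 * 0.973 = 5553
45–59: 19431 * 0.951 = 18479
60–74: 17951 * 0.973 = 17466
75+: 19432 * 0.933 + 14802 * 0.407 = 18130 + 6024 = 24154
Net migration: 0–14 + 60 → 5714; 15–29 − 310 → 5104
Giving 5714 / 5104 / 5553 / 18479 / 17466 / 24154.
Scenario A total after 3 periods: 76470
Scenario B projection —
— Period 1 —
Births: 21000 * 0.391 = 8211
15–29: 20800 * 0.975 = 20280
30–44: 19400 * 0.973 = 18876
45–59: 21000 * 0.951 = 19971
60–74: 8800 * 0.973 = 8562
75+: 16200 * 0.933 + 4000 * 0.407 = 15115 + 1628 = 16743
Net migration: 0–14 + 60 → 8271; 15–29 − 310 → 19970
Giving 8271 / 19970 / 18876 / 19971 / 8562 / 16743.
— Period 2 —
Births: 18876 * 0.391 = 7381
15–29: 8271 * 0.975 = 8064
30–44: 19970 * 0.973 = 19431
45–59: 18876 * 0.951 = 17951
60–74: 19971 * 0.973 = 19432
75+: 8562 * 0.933 + 16743 * 0.407 = 7988 + 6814 = 14802
Net migration: 0–14 + 60 → 7441; 15–29 − 310 → 7754
Giving 7441 / 7754 / 19431 / 17951 / 19432 / 14802.
— Period 3 —
Births: 19431 * 0.391 = 7598
15–29: 7441 * 0.975 = 7255
30–44: 7754 * 0.973 = 7545
45–59: 19431 * 0.951 = 18479
60–74: 17951 * 0.973 = 17466
75+: 19432 * 0.933 + 14802 * 0.407 = 18130 + 6024 = 24154
Net migration: 0–14 + 60 → 7658; 15–29 − 310 → 6945
Giving 7658 / 6945 / 7545 / 18479 / 17466 / 24154.
Scenario B total after 3 periods: 82247
Difference B − A = 82247 − 76470 = 5777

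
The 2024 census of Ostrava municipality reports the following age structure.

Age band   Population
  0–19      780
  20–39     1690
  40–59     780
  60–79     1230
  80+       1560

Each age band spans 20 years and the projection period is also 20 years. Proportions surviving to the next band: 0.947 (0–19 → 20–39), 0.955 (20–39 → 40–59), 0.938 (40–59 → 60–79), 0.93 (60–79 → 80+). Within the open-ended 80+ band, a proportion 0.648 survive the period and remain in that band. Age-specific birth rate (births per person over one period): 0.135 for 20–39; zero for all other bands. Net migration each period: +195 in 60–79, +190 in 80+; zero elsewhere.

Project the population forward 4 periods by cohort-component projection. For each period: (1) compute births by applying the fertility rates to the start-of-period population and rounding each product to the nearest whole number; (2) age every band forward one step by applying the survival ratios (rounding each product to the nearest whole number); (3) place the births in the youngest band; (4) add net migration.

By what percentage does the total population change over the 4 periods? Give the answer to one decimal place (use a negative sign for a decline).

Call the bands 1 to 5, youngest first.
After projecting period 1:
Births: 1690 × 0.135 = 228
Band 2: 780 × 0.947 = 739
Band 3: 1690 × 0.955 = 1614
Band 4: 780 × 0.938 = 732
Band 5: 1230 × 0.93 + 1560 × 0.648 = 1144 + 1011 = 2155
Net migration: Band 4 + 195 → 927; Band 5 + 190 → 2345
End of period: [228, 739, 1614, 927, 2345]
After projecting period 2:
Births: 739 × 0.135 = 100
Band 2: 228 × 0.947 = 216
Band 3: 739 × 0.955 = 706
Band 4: 1614 × 0.938 = 1514
Band 5: 927 × 0.93 + 2345 × 0.648 = 862 + 1520 = 2382
Net migration: Band 4 + 195 → 1709; Band 5 + 190 → 2572
End of period: [100, 216, 706, 1709, 2572]
After projecting period 3:
Births: 216 × 0.135 = 29
Band 2: 100 × 0.947 = 95
Band 3: 216 × 0.955 = 206
Band 4: 706 × 0.938 = 662
Band 5: 1709 × 0.93 + 2572 × 0.648 = 1589 + 1667 = 3256
Net migration: Band 4 + 195 → 857; Band 5 + 190 → 3446
End of period: [29, 95, 206, 857, 3446]
After projecting period 4:
Births: 95 × 0.135 = 13
Band 2: 29 × 0.947 = 27
Band 3: 95 × 0.955 = 91
Band 4: 206 × 0.938 = 193
Band 5: 857 × 0.93 + 3446 × 0.648 = 797 + 2233 = 3030
Net migration: Band 4 + 195 → 388; Band 5 + 190 → 3220
End of period: [13, 27, 91, 388, 3220]
Total: 6040 → 3739; change = -2301; percentage change = -38.1%

-38.1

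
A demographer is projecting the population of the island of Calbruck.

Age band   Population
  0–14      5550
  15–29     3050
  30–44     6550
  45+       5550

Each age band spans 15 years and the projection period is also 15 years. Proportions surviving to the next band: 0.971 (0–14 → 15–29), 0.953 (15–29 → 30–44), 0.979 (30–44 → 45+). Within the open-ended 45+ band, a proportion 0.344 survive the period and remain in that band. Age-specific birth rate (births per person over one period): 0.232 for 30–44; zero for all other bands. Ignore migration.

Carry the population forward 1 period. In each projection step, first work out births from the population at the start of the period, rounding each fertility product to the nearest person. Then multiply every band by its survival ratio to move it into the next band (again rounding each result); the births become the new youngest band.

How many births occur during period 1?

1520

After projecting period 1:
Births: 6550 * 0.232 = 1520
15–29: 5550 * 0.971 = 5389
30–44: 3050 * 0.953 = 2907
45+: 6550 * 0.979 + 5550 * 0.344 = 6412 + 1909 = 8321
Giving 1520 / 5389 / 2907 / 8321.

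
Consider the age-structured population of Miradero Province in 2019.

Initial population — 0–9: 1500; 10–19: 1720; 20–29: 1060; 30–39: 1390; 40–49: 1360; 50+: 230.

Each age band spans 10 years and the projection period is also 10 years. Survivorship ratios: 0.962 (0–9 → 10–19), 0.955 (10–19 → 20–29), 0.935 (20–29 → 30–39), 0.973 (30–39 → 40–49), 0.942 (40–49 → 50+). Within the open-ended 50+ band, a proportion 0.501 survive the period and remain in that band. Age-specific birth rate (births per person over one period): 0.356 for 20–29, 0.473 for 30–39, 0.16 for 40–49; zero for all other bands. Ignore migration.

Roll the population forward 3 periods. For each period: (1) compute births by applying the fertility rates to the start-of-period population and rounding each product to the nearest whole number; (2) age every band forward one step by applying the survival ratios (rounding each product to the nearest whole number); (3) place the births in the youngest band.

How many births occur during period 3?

— Period 1 —
Births: 1060 * 0.356 = 377, 1390 * 0.473 = 657, 1360 * 0.16 = 218 ⇒ total 1252
10–19: 1500 * 0.962 = 1443
20–29: 1720 * 0.955 = 1643
30–39: 1060 * 0.935 = 991
40–49: 1390 * 0.973 = 1352
50+: 1360 * 0.942 + 230 * 0.501 = 1281 + 115 = 1396
→ [1252, 1443, 1643, 991, 1352, 1396]
— Period 2 —
Births: 1643 * 0.356 = 585, 991 * 0.473 = 469, 1352 * 0.16 = 216 ⇒ total 1270
10–19: 1252 * 0.962 = 1204
20–29: 1443 * 0.955 = 1378
30–39: 1643 * 0.935 = 1536
40–49: 991 * 0.973 = 964
50+: 1352 * 0.942 + 1396 * 0.501 = 1274 + 699 = 1973
→ [1270, 1204, 1378, 1536, 964, 1973]
— Period 3 —
Births: 1378 * 0.356 = 491, 1536 * 0.473 = 727, 964 * 0.16 = 154 ⇒ total 1372
10–19: 1270 * 0.962 = 1222
20–29: 1204 * 0.955 = 1150
30–39: 1378 * 0.935 = 1288
40–49: 1536 * 0.973 = 1495
50+: 964 * 0.942 + 1973 * 0.501 = 908 + 988 = 1896
→ [1372, 1222, 1150, 1288, 1495, 1896]

1372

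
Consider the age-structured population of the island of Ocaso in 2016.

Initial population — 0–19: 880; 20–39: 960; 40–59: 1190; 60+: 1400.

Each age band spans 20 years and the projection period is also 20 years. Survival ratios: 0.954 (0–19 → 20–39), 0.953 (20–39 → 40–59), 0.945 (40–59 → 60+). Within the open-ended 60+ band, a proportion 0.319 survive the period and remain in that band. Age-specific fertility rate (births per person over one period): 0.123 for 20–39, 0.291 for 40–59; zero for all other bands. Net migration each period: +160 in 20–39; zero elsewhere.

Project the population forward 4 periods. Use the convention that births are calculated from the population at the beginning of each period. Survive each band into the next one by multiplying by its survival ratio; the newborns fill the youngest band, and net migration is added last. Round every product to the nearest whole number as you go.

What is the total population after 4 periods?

[period 1]
Births: 960 * 0.123 = 118, 1190 * 0.291 = 346 ⇒ total 464
20–39: 880 * 0.954 = 840
40–59: 960 * 0.953 = 915
60+: 1190 * 0.945 + 1400 * 0.319 = 1125 + 447 = 1572
Net migration: 20–39 + 160 → 1000
Giving 464 / 1000 / 915 / 1572.
[period 2]
Births: 1000 * 0.123 = 123, 915 * 0.291 = 266 ⇒ total 389
20–39: 464 * 0.954 = 443
40–59: 1000 * 0.953 = 953
60+: 915 * 0.945 + 1572 * 0.319 = 865 + 501 = 1366
Net migration: 20–39 + 160 → 603
Giving 389 / 603 / 953 / 1366.
[period 3]
Births: 603 * 0.123 = 74, 953 * 0.291 = 277 ⇒ total 351
20–39: 389 * 0.954 = 371
40–59: 603 * 0.953 = 575
60+: 953 * 0.945 + 1366 * 0.319 = 901 + 436 = 1337
Net migration: 20–39 + 160 → 531
Giving 351 / 531 / 575 / 1337.
[period 4]
Births: 531 * 0.123 = 65, 575 * 0.291 = 167 ⇒ total 232
20–39: 351 * 0.954 = 335
40–59: 531 * 0.953 = 506
60+: 575 * 0.945 + 1337 * 0.319 = 543 + 427 = 970
Net migration: 20–39 + 160 → 495
Giving 232 / 495 / 506 / 970.
Total after period 4: 232 + 495 + 506 + 970 = 2203

2203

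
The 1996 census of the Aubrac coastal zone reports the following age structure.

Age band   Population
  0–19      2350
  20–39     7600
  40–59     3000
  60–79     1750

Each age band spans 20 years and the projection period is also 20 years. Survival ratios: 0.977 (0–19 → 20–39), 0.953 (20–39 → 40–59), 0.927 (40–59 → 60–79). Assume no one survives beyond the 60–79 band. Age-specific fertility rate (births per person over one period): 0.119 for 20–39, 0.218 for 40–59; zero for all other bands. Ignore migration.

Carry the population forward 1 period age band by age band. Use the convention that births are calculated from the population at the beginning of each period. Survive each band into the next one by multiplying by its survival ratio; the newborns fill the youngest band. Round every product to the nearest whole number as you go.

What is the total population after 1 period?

Call the groups 1 to 4, youngest first.
— Period 1 —
Births: 7600 × 0.119 = 904  |  3000 × 0.218 = 654 ⇒ total 1558
Group 2: 2350 × 0.977 = 2296
Group 3: 7600 × 0.953 = 7243
Group 4: 3000 × 0.927 = 2781
End of period: [1558, 2296, 7243, 2781]
Total after period 1: 1558 + 2296 + 7243 + 2781 = 13878

13878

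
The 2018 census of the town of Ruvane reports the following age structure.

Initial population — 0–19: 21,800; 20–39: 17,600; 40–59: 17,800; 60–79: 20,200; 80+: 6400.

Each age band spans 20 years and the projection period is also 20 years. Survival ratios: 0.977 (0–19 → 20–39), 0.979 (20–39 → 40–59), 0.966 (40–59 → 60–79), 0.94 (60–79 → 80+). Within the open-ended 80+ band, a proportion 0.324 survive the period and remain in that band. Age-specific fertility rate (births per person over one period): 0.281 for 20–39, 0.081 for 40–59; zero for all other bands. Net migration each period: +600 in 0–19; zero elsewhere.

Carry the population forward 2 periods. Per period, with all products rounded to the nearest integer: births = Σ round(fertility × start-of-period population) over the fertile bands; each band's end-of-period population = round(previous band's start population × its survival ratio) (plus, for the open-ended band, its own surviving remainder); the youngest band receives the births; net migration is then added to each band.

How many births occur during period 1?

Call the bands 1 to 5, youngest first.
Period 1:
Births: 17600 × 0.281 = 4946  |  17800 × 0.081 = 1442 ⇒ total 6388
Band 2: 21800 × 0.977 = 21299
Band 3: 17600 × 0.979 = 17230
Band 4: 17800 × 0.966 = 17195
Band 5: 20200 × 0.94 + 6400 × 0.324 = 18988 + 2074 = 21062
Net migration: Band 1 + 600 → 6988
Giving 6988 / 21299 / 17230 / 17195 / 21062.

6388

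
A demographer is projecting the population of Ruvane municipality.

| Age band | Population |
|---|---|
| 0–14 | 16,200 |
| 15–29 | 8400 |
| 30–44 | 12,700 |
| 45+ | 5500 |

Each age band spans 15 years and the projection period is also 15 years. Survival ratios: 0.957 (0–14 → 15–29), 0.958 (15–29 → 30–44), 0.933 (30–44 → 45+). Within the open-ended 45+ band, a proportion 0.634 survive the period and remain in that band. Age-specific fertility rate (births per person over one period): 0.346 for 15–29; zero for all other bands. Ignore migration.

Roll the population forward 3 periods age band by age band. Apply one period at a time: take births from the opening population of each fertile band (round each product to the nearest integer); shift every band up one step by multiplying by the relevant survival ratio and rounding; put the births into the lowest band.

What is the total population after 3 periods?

Numbering the bands 1..4 from youngest to oldest:
[period 1]
Births: 8400 * 0.346 = 2906
Band 2: 16200 * 0.957 = 15503
Band 3: 8400 * 0.958 = 8047
Band 4: 12700 * 0.933 + 5500 * 0.634 = 11849 + 3487 = 15336
End of period: [2906, 15503, 8047, 15336]
[period 2]
Births: 15503 * 0.346 = 5364
Band 2: 2906 * 0.957 = 2781
Band 3: 15503 * 0.958 = 14852
Band 4: 8047 * 0.933 + 15336 * 0.634 = 7508 + 9723 = 17231
End of period: [5364, 2781, 14852, 17231]
[period 3]
Births: 2781 * 0.346 = 962
Band 2: 5364 * 0.957 = 5133
Band 3: 2781 * 0.958 = 2664
Band 4: 14852 * 0.933 + 17231 * 0.634 = 13857 + 10924 = 24781
End of period: [962, 5133, 2664, 24781]
Total after period 3: 962 + 5133 + 2664 + 24781 = 33540

33540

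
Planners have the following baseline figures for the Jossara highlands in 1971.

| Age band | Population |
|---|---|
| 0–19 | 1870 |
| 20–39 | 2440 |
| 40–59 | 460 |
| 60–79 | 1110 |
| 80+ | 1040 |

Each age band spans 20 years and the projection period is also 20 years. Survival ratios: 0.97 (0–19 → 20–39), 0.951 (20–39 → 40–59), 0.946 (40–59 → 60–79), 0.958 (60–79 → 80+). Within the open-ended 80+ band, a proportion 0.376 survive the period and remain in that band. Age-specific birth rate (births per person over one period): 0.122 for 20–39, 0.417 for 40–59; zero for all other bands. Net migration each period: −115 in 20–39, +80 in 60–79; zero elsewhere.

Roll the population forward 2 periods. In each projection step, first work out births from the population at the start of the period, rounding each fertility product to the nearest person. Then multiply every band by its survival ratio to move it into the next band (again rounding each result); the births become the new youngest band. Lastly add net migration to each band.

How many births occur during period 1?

After projecting period 1:
Births: 2440 × 0.122 = 298 ; 460 × 0.417 = 192 ⇒ total 490
20–39: 1870 × 0.97 = 1814
40–59: 2440 × 0.951 = 2320
60–79: 460 × 0.946 = 435
80+: 1110 × 0.958 + 1040 × 0.376 = 1063 + 391 = 1454
Net migration: 20–39 − 115 → 1699; 60–79 + 80 → 515
→ [490, 1699, 2320, 515, 1454]

490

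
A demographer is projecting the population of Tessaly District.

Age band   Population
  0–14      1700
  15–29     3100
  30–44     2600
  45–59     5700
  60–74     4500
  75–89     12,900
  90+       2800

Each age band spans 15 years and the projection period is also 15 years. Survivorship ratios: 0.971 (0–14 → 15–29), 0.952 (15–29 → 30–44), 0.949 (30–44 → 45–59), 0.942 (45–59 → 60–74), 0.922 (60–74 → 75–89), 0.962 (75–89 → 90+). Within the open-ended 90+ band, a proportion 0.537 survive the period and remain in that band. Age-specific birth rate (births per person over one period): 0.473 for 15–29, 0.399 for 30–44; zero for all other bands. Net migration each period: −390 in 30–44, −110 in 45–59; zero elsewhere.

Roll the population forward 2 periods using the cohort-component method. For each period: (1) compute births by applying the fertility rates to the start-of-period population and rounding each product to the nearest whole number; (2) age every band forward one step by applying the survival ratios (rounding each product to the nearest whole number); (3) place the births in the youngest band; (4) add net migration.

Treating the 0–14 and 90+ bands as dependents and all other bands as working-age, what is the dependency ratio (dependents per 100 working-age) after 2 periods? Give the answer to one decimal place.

101.3

— Period 1 —
Births: 3100 * 0.473 = 1466, 2600 * 0.399 = 1037 → 2503
15–29: 1700 * 0.971 = 1651
30–44: 3100 * 0.952 = 2951
45–59: 2600 * 0.949 = 2467
60–74: 5700 * 0.942 = 5369
75–89: 4500 * 0.922 = 4149
90+: 12900 * 0.962 + 2800 * 0.537 = 12410 + 1504 = 13914
Net migration: 30–44 − 390 → 2561; 45–59 − 110 → 2357
Population now: 0–14=2503, 15–29=1651, 30–44=2561, 45–59=2357, 60–74=5369, 75–89=4149, 90+=13914
— Period 2 —
Births: 1651 * 0.473 = 781, 2561 * 0.399 = 1022 → 1803
15–29: 2503 * 0.971 = 2430
30–44: 1651 * 0.952 = 1572
45–59: 2561 * 0.949 = 2430
60–74: 2357 * 0.942 = 2220
75–89: 5369 * 0.922 = 4950
90+: 4149 * 0.962 + 13914 * 0.537 = 3991 + 7472 = 11463
Net migration: 30–44 − 390 → 1182; 45–59 − 110 → 2320
Population now: 0–14=1803, 15–29=2430, 30–44=1182, 45–59=2320, 60–74=2220, 75–89=4950, 90+=11463
Dependents (band 0–14 + band 90+) = 1803 + 11463 = 13266; working-age = 13102; ratio = 13266/13102 × 100 = 101.3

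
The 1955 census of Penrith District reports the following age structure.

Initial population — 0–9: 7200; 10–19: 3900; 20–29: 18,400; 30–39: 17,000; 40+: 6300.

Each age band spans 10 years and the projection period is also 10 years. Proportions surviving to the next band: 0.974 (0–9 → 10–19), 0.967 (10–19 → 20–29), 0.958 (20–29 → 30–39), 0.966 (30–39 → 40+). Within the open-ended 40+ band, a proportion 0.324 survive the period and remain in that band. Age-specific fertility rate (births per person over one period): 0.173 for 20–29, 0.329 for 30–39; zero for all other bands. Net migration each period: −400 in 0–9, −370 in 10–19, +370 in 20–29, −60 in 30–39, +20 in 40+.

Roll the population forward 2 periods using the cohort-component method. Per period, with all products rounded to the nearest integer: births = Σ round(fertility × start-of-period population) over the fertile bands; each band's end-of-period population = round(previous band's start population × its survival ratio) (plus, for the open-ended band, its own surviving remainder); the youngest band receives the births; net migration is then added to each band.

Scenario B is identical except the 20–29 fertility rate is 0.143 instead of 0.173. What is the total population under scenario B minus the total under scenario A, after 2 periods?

Period 1.
Births: 18400 * 0.173 = 3183  |  17000 * 0.329 = 5593 → total 8776
10–19: 7200 * 0.974 = 7013
20–29: 3900 * 0.967 = 3771
30–39: 18400 * 0.958 = 17627
40+: 17000 * 0.966 + 6300 * 0.324 = 16422 + 2041 = 18463
Net migration: 0–9 − 400 → 8376; 10–19 − 370 → 6643; 20–29 + 370 → 4141; 30–39 − 60 → 17567; 40+ + 20 → 18483
Population now: 0–9=8376, 10–19=6643, 20–29=4141, 30–39=17567, 40+=18483
Period 2.
Births: 4141 * 0.173 = 716  |  17567 * 0.329 = 5780 → total 6496
10–19: 8376 * 0.974 = 8158
20–29: 6643 * 0.967 = 6424
30–39: 4141 * 0.958 = 3967
40+: 17567 * 0.966 + 18483 * 0.324 = 16970 + 5988 = 22958
Net migration: 0–9 − 400 → 6096; 10–19 − 370 → 7788; 20–29 + 370 → 6794; 30–39 − 60 → 3907; 40+ + 20 → 22978
Population now: 0–9=6096, 10–19=7788, 20–29=6794, 30–39=3907, 40+=22978
Scenario A total after 2 periods: 47563
Scenario B projection —
Period 1.
Births: 18400 * 0.143 = 2631  |  17000 * 0.329 = 5593 → total 8224
10–19: 7200 * 0.974 = 7013
20–29: 3900 * 0.967 = 3771
30–39: 18400 * 0.958 = 17627
40+: 17000 * 0.966 + 6300 * 0.324 = 16422 + 2041 = 18463
Net migration: 0–9 − 400 → 7824; 10–19 − 370 → 6643; 20–29 + 370 → 4141; 30–39 − 60 → 17567; 40+ + 20 → 18483
Population now: 0–9=7824, 10–19=6643, 20–29=4141, 30–39=17567, 40+=18483
Period 2.
Births: 4141 * 0.143 = 592  |  17567 * 0.329 = 5780 → total 6372
10–19: 7824 * 0.974 = 7621
20–29: 6643 * 0.967 = 6424
30–39: 4141 * 0.958 = 3967
40+: 17567 * 0.966 + 18483 * 0.324 = 16970 + 5988 = 22958
Net migration: 0–9 − 400 → 5972; 10–19 − 370 → 7251; 20–29 + 370 → 6794; 30–39 − 60 → 3907; 40+ + 20 → 22978
Population now: 0–9=5972, 10–19=7251, 20–29=6794, 30–39=3907, 40+=22978
Scenario B total after 2 periods: 46902
Difference B − A = 46902 − 47563 = -661

-661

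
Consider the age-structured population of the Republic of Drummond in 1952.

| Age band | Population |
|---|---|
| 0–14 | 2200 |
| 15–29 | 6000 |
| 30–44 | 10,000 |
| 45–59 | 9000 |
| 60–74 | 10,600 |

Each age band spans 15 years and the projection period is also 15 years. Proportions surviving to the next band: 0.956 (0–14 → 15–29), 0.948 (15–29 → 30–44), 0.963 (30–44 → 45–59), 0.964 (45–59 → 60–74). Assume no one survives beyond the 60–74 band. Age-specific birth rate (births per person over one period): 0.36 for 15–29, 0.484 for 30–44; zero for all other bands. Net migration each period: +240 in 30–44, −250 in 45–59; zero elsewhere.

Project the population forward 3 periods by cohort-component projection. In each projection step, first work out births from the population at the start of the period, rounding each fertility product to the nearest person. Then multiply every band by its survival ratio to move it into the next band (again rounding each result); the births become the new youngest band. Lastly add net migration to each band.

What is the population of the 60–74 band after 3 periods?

Period 1:
Births: 6000 × 0.36 = 2160  |  10000 × 0.484 = 4840 — total 7000
15–29: 2200 × 0.956 = 2103
30–44: 6000 × 0.948 = 5688
45–59: 10000 × 0.963 = 9630
60–74: 9000 × 0.964 = 8676
Net migration: 30–44 + 240 → 5928; 45–59 − 250 → 9380
Giving 7000 / 2103 / 5928 / 9380 / 8676.
Period 2:
Births: 2103 × 0.36 = 757  |  5928 × 0.484 = 2869 — total 3626
15–29: 7000 × 0.956 = 6692
30–44: 2103 × 0.948 = 1994
45–59: 5928 × 0.963 = 5709
60–74: 9380 × 0.964 = 9042
Net migration: 30–44 + 240 → 2234; 45–59 − 250 → 5459
Giving 3626 / 6692 / 2234 / 5459 / 9042.
Period 3:
Births: 6692 × 0.36 = 2409  |  2234 × 0.484 = 1081 — total 3490
15–29: 3626 × 0.956 = 3466
30–44: 6692 × 0.948 = 6344
45–59: 2234 × 0.963 = 2151
60–74: 5459 × 0.964 = 5262
Net migration: 30–44 + 240 → 6584; 45–59 − 250 → 1901
Giving 3490 / 3466 / 6584 / 1901 / 5262.

5262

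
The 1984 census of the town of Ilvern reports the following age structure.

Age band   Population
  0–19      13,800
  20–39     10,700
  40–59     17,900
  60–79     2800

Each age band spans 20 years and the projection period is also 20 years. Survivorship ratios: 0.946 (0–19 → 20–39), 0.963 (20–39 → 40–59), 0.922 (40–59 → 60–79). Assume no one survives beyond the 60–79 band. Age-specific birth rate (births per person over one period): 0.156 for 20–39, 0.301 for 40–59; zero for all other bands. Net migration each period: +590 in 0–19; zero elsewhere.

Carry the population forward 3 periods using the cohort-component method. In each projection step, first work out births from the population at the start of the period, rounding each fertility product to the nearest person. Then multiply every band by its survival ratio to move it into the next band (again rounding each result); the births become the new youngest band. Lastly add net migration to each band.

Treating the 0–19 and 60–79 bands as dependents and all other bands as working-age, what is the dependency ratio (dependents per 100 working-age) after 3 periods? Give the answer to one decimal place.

138.0

— Period 1 —
Births: 10700 × 0.156 = 1669 ; 17900 × 0.301 = 5388 — total 7057
20–39: 13800 × 0.946 = 13055
40–59: 10700 × 0.963 = 10304
60–79: 17900 × 0.922 = 16504
Net migration: 0–19 + 590 → 7647
→ [7647, 13055, 10304, 16504]
— Period 2 —
Births: 13055 × 0.156 = 2037 ; 10304 × 0.301 = 3102 — total 5139
20–39: 7647 × 0.946 = 7234
40–59: 13055 × 0.963 = 12572
60–79: 10304 × 0.922 = 9500
Net migration: 0–19 + 590 → 5729
→ [5729, 7234, 12572, 9500]
— Period 3 —
Births: 7234 × 0.156 = 1129 ; 12572 × 0.301 = 3784 — total 4913
20–39: 5729 × 0.946 = 5420
40–59: 7234 × 0.963 = 6966
60–79: 12572 × 0.922 = 11591
Net migration: 0–19 + 590 → 5503
→ [5503, 5420, 6966, 11591]
Dependents (band 0–19 + band 60–79) = 5503 + 11591 = 17094; working-age = 12386; ratio = 17094/12386 × 100 = 138.0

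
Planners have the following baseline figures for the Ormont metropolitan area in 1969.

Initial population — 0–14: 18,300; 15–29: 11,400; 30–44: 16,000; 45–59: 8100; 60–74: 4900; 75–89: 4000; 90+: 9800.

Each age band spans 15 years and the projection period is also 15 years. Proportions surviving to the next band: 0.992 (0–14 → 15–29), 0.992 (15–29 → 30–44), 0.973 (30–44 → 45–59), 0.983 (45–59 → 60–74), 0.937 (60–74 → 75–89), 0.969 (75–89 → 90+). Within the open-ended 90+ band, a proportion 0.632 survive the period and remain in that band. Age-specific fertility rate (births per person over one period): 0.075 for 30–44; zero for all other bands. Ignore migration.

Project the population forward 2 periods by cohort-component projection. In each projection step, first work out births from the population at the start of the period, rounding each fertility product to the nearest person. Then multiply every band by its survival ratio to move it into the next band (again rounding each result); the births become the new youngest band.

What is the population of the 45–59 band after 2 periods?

11004

After projecting period 1:
Births: 16000 * 0.075 = 1200
15–29: 18300 * 0.992 = 18154
30–44: 11400 * 0.992 = 11309
45–59: 16000 * 0.973 = 15568
60–74: 8100 * 0.983 = 7962
75–89: 4900 * 0.937 = 4591
90+: 4000 * 0.969 + 9800 * 0.632 = 3876 + 6194 = 10070
End of period: [1200, 18154, 11309, 15568, 7962, 4591, 10070]
After projecting period 2:
Births: 11309 * 0.075 = 848
15–29: 1200 * 0.992 = 1190
30–44: 18154 * 0.992 = 18009
45–59: 11309 * 0.973 = 11004
60–74: 15568 * 0.983 = 15303
75–89: 7962 * 0.937 = 7460
90+: 4591 * 0.969 + 10070 * 0.632 = 4449 + 6364 = 10813
End of period: [848, 1190, 18009, 11004, 15303, 7460, 10813]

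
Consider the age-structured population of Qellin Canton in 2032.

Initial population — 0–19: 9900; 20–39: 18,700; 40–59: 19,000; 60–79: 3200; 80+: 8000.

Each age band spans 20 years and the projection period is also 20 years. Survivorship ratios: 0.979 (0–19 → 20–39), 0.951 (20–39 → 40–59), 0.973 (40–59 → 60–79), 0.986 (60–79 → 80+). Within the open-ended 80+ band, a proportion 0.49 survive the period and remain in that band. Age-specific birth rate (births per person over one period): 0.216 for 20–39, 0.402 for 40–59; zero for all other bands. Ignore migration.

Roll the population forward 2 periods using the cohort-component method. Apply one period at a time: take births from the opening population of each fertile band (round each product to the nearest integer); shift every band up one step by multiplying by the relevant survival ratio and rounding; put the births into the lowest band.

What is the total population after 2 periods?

(Groups numbered youngest = 1 to oldest = 5.)
After projecting period 1:
Births: 18700 × 0.216 = 4039, 19000 × 0.402 = 7638 ⇒ total 11677
Group 2: 9900 × 0.979 = 9692
Group 3: 18700 × 0.951 = 17784
Group 4: 19000 × 0.973 = 18487
Group 5: 3200 × 0.986 + 8000 × 0.49 = 3155 + 3920 = 7075
Population now: 0–19=11677, 20–39=9692, 40–59=17784, 60–79=18487, 80+=7075
After projecting period 2:
Births: 9692 × 0.216 = 2093, 17784 × 0.402 = 7149 ⇒ total 9242
Group 2: 11677 × 0.979 = 11432
Group 3: 9692 × 0.951 = 9217
Group 4: 17784 × 0.973 = 17304
Group 5: 18487 × 0.986 + 7075 × 0.49 = 18228 + 3467 = 21695
Population now: 0–19=9242, 20–39=11432, 40–59=9217, 60–79=17304, 80+=21695
Total after period 2: 9242 + 11432 + 9217 + 17304 + 21695 = 68890

68890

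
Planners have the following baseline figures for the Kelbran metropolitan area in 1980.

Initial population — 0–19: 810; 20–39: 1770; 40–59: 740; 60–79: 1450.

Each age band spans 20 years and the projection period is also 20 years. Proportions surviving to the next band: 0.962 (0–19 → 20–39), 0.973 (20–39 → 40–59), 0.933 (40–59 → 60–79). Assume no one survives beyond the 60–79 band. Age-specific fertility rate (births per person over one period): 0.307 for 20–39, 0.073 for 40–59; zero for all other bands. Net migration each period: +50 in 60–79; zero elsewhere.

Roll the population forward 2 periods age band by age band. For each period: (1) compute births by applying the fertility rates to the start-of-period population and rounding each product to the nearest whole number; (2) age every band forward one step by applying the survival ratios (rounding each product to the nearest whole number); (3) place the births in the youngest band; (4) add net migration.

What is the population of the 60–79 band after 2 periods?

Call the groups 1 to 4, youngest first.
Period 1.
Births: 1770 * 0.307 = 543, 740 * 0.073 = 54 — total 597
Group 2: 810 * 0.962 = 779
Group 3: 1770 * 0.973 = 1722
Group 4: 740 * 0.933 = 690
Net migration: Group 4 + 50 → 740
End of period: [597, 779, 1722, 740]
Period 2.
Births: 779 * 0.307 = 239, 1722 * 0.073 = 126 — total 365
Group 2: 597 * 0.962 = 574
Group 3: 779 * 0.973 = 758
Group 4: 1722 * 0.933 = 1607
Net migration: Group 4 + 50 → 1657
End of period: [365, 574, 758, 1657]

1657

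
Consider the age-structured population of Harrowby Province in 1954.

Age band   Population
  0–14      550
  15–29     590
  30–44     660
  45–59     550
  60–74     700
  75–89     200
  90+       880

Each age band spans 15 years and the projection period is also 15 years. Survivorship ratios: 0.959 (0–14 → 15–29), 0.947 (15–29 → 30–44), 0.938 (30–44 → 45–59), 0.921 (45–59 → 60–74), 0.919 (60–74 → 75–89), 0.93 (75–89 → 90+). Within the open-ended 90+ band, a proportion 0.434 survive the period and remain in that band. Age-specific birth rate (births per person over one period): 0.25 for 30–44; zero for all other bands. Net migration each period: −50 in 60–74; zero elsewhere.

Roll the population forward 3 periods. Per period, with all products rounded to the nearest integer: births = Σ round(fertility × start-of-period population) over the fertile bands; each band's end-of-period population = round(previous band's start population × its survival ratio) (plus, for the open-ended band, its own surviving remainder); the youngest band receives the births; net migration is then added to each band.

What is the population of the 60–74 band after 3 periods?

433

Let group 1 be 0–14 through group 7 = 90+.
Period 1:
Births: 660 × 0.25 = 165
Group 2: 550 × 0.959 = 527
Group 3: 590 × 0.947 = 559
Group 4: 660 × 0.938 = 619
Group 5: 550 × 0.921 = 507
Group 6: 700 × 0.919 = 643
Group 7: 200 × 0.93 + 880 × 0.434 = 186 + 382 = 568
Net migration: Group 5 − 50 → 457
End of period: [165, 527, 559, 619, 457, 643, 568]
Period 2:
Births: 559 × 0.25 = 140
Group 2: 165 × 0.959 = 158
Group 3: 527 × 0.947 = 499
Group 4: 559 × 0.938 = 524
Group 5: 619 × 0.921 = 570
Group 6: 457 × 0.919 = 420
Group 7: 643 × 0.93 + 568 × 0.434 = 598 + 247 = 845
Net migration: Group 5 − 50 → 520
End of period: [140, 158, 499, 524, 520, 420, 845]
Period 3:
Births: 499 × 0.25 = 125
Group 2: 140 × 0.959 = 134
Group 3: 158 × 0.947 = 150
Group 4: 499 × 0.938 = 468
Group 5: 524 × 0.921 = 483
Group 6: 520 × 0.919 = 478
Group 7: 420 × 0.93 + 845 × 0.434 = 391 + 367 = 758
Net migration: Group 5 − 50 → 433
End of period: [125, 134, 150, 468, 433, 478, 758]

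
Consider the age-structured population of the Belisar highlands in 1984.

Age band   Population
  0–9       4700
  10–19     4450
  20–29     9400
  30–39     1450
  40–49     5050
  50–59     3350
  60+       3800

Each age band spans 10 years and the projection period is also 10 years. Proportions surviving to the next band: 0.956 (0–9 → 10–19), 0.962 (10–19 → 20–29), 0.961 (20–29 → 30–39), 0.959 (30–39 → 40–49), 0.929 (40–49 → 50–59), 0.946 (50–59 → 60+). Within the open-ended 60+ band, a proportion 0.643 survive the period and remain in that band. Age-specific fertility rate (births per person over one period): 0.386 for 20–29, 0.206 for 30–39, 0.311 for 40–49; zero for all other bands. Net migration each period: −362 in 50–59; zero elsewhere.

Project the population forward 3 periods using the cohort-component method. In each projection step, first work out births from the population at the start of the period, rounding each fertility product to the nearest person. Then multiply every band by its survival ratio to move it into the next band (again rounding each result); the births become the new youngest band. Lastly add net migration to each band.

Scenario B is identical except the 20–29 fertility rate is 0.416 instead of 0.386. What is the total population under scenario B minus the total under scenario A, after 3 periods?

514

Let band 1 be 0–9 through band 7 = 60+.
— Period 1 —
Births: 9400 * 0.386 = 3628 ; 1450 * 0.206 = 299 ; 5050 * 0.311 = 1571 → total 5498
Band 2: 4700 * 0.956 = 4493
Band 3: 4450 * 0.962 = 4281
Band 4: 9400 * 0.961 = 9033
Band 5: 1450 * 0.959 = 1391
Band 6: 5050 * 0.929 = 4691
Band 7: 3350 * 0.946 + 3800 * 0.643 = 3169 + 2443 = 5612
Net migration: Band 6 − 362 → 4329
Population now: 0–9=5498, 10–19=4493, 20–29=4281, 30–39=9033, 40–49=1391, 50–59=4329, 60+=5612
— Period 2 —
Births: 4281 * 0.386 = 1652 ; 9033 * 0.206 = 1861 ; 1391 * 0.311 = 433 → total 3946
Band 2: 5498 * 0.956 = 5256
Band 3: 4493 * 0.962 = 4322
Band 4: 4281 * 0.961 = 4114
Band 5: 9033 * 0.959 = 8663
Band 6: 1391 * 0.929 = 1292
Band 7: 4329 * 0.946 + 5612 * 0.643 = 4095 + 3609 = 7704
Net migration: Band 6 − 362 → 930
Population now: 0–9=3946, 10–19=5256, 20–29=4322, 30–39=4114, 40–49=8663, 50–59=930, 60+=7704
— Period 3 —
Births: 4322 * 0.386 = 1668 ; 4114 * 0.206 = 847 ; 8663 * 0.311 = 2694 → total 5209
Band 2: 3946 * 0.956 = 3772
Band 3: 5256 * 0.962 = 5056
Band 4: 4322 * 0.961 = 4153
Band 5: 4114 * 0.959 = 3945
Band 6: 8663 * 0.929 = 8048
Band 7: 930 * 0.946 + 7704 * 0.643 = 880 + 4954 = 5834
Net migration: Band 6 − 362 → 7686
Population now: 0–9=5209, 10–19=3772, 20–29=5056, 30–39=4153, 40–49=3945, 50–59=7686, 60+=5834
Scenario A total after 3 periods: 35655
Scenario B projection —
— Period 1 —
Births: 9400 * 0.416 = 3910 ; 1450 * 0.206 = 299 ; 5050 * 0.311 = 1571 → total 5780
Band 2: 4700 * 0.956 = 4493
Band 3: 4450 * 0.962 = 4281
Band 4: 9400 * 0.961 = 9033
Band 5: 1450 * 0.959 = 1391
Band 6: 5050 * 0.929 = 4691
Band 7: 3350 * 0.946 + 3800 * 0.643 = 3169 + 2443 = 5612
Net migration: Band 6 − 362 → 4329
Population now: 0–9=5780, 10–19=4493, 20–29=4281, 30–39=9033, 40–49=1391, 50–59=4329, 60+=5612
— Period 2 —
Births: 4281 * 0.416 = 1781 ; 9033 * 0.206 = 1861 ; 1391 * 0.311 = 433 → total 4075
Band 2: 5780 * 0.956 = 5526
Band 3: 4493 * 0.962 = 4322
Band 4: 4281 * 0.961 = 4114
Band 5: 9033 * 0.959 = 8663
Band 6: 1391 * 0.929 = 1292
Band 7: 4329 * 0.946 + 5612 * 0.643 = 4095 + 3609 = 7704
Net migration: Band 6 − 362 → 930
Population now: 0–9=4075, 10–19=5526, 20–29=4322, 30–39=4114, 40–49=8663, 50–59=930, 60+=7704
— Period 3 —
Births: 4322 * 0.416 = 1798 ; 4114 * 0.206 = 847 ; 8663 * 0.311 = 2694 → total 5339
Band 2: 4075 * 0.956 = 3896
Band 3: 5526 * 0.962 = 5316
Band 4: 4322 * 0.961 = 4153
Band 5: 4114 * 0.959 = 3945
Band 6: 8663 * 0.929 = 8048
Band 7: 930 * 0.946 + 7704 * 0.643 = 880 + 4954 = 5834
Net migration: Band 6 − 362 → 7686
Population now: 0–9=5339, 10–19=3896, 20–29=5316, 30–39=4153, 40–49=3945, 50–59=7686, 60+=5834
Scenario B total after 3 periods: 36169
Difference B − A = 36169 − 35655 = 514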